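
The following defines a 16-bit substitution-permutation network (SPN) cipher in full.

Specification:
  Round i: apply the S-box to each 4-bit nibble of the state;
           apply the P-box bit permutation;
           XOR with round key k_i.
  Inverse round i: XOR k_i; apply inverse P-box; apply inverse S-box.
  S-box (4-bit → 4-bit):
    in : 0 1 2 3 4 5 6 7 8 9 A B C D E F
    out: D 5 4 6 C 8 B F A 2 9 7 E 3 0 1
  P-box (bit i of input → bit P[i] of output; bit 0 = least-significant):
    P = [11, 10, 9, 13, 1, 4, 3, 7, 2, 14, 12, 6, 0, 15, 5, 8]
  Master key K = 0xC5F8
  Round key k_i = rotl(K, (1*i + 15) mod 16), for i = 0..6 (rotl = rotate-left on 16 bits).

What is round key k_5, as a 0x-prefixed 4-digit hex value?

K = 0xC5F8
k_0 = rotl(K, (1*0+15) mod 16) = rotl(K, 15) = 0x62FC
k_1 = rotl(K, (1*1+15) mod 16) = rotl(K, 0) = 0xC5F8
k_2 = rotl(K, (1*2+15) mod 16) = rotl(K, 1) = 0x8BF1
k_3 = rotl(K, (1*3+15) mod 16) = rotl(K, 2) = 0x17E3
k_4 = rotl(K, (1*4+15) mod 16) = rotl(K, 3) = 0x2FC6
k_5 = rotl(K, (1*5+15) mod 16) = rotl(K, 4) = 0x5F8C

0x5F8C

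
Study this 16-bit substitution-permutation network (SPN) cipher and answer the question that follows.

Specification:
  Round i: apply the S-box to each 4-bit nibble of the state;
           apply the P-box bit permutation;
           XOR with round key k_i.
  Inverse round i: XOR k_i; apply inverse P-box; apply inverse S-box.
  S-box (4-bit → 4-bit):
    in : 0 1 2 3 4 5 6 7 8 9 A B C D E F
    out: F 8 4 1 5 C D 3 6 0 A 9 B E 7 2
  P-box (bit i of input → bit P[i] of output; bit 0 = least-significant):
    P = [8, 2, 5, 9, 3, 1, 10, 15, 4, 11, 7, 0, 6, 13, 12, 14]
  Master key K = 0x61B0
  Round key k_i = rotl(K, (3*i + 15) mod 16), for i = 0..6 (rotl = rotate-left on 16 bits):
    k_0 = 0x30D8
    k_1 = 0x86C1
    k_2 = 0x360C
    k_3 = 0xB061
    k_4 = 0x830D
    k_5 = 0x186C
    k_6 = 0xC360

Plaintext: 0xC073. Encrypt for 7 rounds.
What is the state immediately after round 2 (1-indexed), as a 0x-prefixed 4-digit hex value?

s_0 = plaintext = 0xC073
s_1 = Round(s_0, k_0) = 0x5903
s_2 = Round(s_1, k_1) = 0x53CB
s_3 = Round(s_2, k_2) = 0xE516
s_4 = Round(s_3, k_3) = 0x0380
s_5 = Round(s_4, k_4) = 0xF47B
s_6 = Round(s_5, k_5) = 0x3BF6
s_7 = Round(s_6, k_6) = 0xC013

0x53CB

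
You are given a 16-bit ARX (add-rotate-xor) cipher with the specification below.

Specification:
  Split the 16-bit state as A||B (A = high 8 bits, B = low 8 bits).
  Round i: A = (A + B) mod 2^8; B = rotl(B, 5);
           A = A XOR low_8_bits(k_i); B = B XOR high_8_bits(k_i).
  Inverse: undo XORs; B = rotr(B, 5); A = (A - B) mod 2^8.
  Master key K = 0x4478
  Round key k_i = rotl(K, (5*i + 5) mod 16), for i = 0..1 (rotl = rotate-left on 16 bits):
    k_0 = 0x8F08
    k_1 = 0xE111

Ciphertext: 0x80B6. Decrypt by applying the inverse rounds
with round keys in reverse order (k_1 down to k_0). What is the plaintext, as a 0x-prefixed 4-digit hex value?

s_0 = ciphertext = 0x80B6
s_1 = InvRound(s_0, k_1) = 0xD7BA
s_2 = InvRound(s_1, k_0) = 0x36A9

0x36A9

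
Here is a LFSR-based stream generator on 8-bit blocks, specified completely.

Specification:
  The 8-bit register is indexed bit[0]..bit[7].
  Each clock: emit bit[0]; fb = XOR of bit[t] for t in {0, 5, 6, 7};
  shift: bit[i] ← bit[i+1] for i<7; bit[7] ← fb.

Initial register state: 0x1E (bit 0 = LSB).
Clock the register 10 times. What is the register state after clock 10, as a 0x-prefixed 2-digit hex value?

reg_0 = 0x1E
clock 1: out=0, reg = 0x0F
clock 2: out=1, reg = 0x87
clock 3: out=1, reg = 0x43
clock 4: out=1, reg = 0x21
clock 5: out=1, reg = 0x10
clock 6: out=0, reg = 0x08
clock 7: out=0, reg = 0x04
clock 8: out=0, reg = 0x02
clock 9: out=0, reg = 0x01
clock 10: out=1, reg = 0x80

0x80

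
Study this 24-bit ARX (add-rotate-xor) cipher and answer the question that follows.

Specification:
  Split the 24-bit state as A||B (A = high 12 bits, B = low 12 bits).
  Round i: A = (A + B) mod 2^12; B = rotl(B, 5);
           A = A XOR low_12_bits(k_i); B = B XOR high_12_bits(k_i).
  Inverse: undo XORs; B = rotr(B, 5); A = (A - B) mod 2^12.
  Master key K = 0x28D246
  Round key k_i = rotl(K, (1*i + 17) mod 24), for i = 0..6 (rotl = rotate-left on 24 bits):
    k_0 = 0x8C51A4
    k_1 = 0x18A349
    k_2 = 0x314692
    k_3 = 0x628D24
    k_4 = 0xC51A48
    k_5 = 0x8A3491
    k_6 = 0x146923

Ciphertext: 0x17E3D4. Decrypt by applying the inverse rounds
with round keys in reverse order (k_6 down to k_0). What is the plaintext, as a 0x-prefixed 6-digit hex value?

0xF1ADE4

s_0 = ciphertext = 0x17E3D4
s_1 = InvRound(s_0, k_6) = 0xF49914
s_2 = InvRound(s_1, k_5) = 0x04BB8D
s_3 = InvRound(s_2, k_4) = 0xBC5E3E
s_4 = InvRound(s_3, k_3) = 0xBA1B40
s_5 = InvRound(s_4, k_2) = 0x2F1A42
s_6 = InvRound(s_5, k_1) = 0xD5A45E
s_7 = InvRound(s_6, k_0) = 0xF1ADE4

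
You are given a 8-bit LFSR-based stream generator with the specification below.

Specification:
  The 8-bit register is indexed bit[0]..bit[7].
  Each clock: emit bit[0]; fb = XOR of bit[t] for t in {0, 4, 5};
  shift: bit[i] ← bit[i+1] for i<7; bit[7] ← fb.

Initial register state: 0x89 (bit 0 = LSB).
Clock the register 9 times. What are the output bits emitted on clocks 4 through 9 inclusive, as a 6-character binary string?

reg_0 = 0x89
clock 1: out=1, reg = 0xC4
clock 2: out=0, reg = 0x62
clock 3: out=0, reg = 0xB1
clock 4: out=1, reg = 0xD8
clock 5: out=0, reg = 0xEC
clock 6: out=0, reg = 0xF6
clock 7: out=0, reg = 0x7B
clock 8: out=1, reg = 0xBD
clock 9: out=1, reg = 0xDE

100011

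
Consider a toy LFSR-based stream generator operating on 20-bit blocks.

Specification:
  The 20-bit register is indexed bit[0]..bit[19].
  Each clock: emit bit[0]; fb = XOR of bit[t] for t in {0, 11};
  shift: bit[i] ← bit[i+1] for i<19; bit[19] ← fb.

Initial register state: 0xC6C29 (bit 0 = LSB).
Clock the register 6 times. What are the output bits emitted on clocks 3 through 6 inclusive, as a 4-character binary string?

0101

reg_0 = 0xC6C29
clock 1: out=1, reg = 0x63614
clock 2: out=0, reg = 0x31B0A
clock 3: out=0, reg = 0x98D85
clock 4: out=1, reg = 0x4C6C2
clock 5: out=0, reg = 0x26361
clock 6: out=1, reg = 0x931B0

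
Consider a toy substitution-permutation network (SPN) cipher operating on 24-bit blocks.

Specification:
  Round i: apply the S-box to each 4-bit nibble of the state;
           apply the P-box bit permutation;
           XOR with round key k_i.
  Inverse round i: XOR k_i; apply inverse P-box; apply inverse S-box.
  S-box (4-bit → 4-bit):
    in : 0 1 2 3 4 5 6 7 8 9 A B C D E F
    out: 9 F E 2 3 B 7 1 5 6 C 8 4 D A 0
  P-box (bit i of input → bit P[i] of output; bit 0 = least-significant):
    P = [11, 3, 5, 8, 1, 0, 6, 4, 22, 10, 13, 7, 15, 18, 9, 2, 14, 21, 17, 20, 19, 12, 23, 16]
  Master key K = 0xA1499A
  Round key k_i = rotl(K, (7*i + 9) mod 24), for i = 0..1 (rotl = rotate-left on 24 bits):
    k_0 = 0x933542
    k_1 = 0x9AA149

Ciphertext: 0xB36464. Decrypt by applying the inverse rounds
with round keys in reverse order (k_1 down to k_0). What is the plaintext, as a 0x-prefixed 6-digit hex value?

s_0 = ciphertext = 0xB36464
s_1 = InvRound(s_0, k_1) = 0x040332
s_2 = InvRound(s_1, k_0) = 0x2A99AC

0x2A99AC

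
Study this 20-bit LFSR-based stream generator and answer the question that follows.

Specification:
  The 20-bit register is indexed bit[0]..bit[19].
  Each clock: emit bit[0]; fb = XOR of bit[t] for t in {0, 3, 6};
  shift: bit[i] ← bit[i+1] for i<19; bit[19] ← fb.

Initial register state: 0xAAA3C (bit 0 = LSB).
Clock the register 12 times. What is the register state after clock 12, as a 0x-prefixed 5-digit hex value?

reg_0 = 0xAAA3C
clock 1: out=0, reg = 0xD551E
clock 2: out=0, reg = 0xEAA8F
clock 3: out=1, reg = 0x75547
clock 4: out=1, reg = 0x3AAA3
clock 5: out=1, reg = 0x9D551
clock 6: out=1, reg = 0x4EAA8
clock 7: out=0, reg = 0xA7554
clock 8: out=0, reg = 0xD3AAA
clock 9: out=0, reg = 0xE9D55
clock 10: out=1, reg = 0x74EAA
clock 11: out=0, reg = 0xBA755
clock 12: out=1, reg = 0x5D3AA

0x5D3AA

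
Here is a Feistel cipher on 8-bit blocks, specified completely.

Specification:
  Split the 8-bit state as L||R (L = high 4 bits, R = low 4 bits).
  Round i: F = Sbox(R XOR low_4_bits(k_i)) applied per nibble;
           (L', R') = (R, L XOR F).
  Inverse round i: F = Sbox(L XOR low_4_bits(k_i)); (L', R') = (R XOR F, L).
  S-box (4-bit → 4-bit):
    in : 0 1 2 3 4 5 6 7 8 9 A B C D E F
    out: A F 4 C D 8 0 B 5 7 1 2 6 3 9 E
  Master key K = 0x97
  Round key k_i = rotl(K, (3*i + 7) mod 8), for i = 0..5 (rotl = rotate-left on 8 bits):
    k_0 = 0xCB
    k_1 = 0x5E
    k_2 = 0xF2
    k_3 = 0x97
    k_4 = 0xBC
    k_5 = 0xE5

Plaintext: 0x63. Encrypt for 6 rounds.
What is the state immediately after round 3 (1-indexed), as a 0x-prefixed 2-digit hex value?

s_0 = plaintext = 0x63
s_1 = Round(s_0, k_0) = 0x33
s_2 = Round(s_1, k_1) = 0x30
s_3 = Round(s_2, k_2) = 0x07
s_4 = Round(s_3, k_3) = 0x7A
s_5 = Round(s_4, k_4) = 0xA7
s_6 = Round(s_5, k_5) = 0x7E

0x07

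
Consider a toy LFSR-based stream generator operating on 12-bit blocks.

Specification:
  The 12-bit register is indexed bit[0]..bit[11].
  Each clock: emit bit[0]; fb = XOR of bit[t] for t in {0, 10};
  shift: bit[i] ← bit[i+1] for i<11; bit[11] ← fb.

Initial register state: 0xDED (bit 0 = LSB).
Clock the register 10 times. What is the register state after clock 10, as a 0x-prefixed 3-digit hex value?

0x4DB

reg_0 = 0xDED
clock 1: out=1, reg = 0x6F6
clock 2: out=0, reg = 0xB7B
clock 3: out=1, reg = 0xDBD
clock 4: out=1, reg = 0x6DE
clock 5: out=0, reg = 0xB6F
clock 6: out=1, reg = 0xDB7
clock 7: out=1, reg = 0x6DB
clock 8: out=1, reg = 0x36D
clock 9: out=1, reg = 0x9B6
clock 10: out=0, reg = 0x4DB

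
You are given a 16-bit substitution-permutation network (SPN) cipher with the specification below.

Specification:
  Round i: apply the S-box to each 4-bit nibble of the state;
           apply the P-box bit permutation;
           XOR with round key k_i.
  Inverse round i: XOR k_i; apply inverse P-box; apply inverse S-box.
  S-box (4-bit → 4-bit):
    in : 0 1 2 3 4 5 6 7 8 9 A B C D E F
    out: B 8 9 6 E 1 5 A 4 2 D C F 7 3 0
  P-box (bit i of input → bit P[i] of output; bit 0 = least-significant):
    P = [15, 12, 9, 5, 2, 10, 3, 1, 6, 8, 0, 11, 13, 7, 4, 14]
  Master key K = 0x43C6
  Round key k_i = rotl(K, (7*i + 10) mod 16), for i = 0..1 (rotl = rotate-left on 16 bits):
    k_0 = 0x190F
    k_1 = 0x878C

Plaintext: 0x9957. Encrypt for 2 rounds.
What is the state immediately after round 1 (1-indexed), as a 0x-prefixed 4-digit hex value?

0x08AB

s_0 = plaintext = 0x9957
s_1 = Round(s_0, k_0) = 0x08AB
s_2 = Round(s_1, k_1) = 0xE523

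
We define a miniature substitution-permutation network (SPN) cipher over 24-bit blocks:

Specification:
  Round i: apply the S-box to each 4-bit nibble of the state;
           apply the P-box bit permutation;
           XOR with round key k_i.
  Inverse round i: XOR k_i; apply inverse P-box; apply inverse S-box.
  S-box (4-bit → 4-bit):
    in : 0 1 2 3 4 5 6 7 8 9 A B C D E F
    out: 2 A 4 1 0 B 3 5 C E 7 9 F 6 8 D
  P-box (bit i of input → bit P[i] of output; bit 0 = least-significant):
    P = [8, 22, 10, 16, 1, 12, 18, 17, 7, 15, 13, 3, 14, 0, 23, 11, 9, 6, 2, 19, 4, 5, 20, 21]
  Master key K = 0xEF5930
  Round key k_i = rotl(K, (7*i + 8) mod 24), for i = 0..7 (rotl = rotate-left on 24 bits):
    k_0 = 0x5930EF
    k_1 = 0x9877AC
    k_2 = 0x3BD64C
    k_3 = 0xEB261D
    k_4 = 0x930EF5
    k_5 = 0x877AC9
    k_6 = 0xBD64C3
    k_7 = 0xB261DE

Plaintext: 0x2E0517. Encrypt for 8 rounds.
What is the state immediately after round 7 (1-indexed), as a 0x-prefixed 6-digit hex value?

0xDE172E

s_0 = plaintext = 0x2E0517
s_1 = Round(s_0, k_0) = 0x43A566
s_2 = Round(s_1, k_1) = 0x58A427
s_3 = Round(s_2, k_2) = 0x979379
s_4 = Round(s_3, k_3) = 0x1E28BA
s_5 = Round(s_4, k_4) = 0x792BDF
s_6 = Round(s_5, k_5) = 0x1A6F15
s_7 = Round(s_6, k_6) = 0xDE172E
s_8 = Round(s_7, k_7) = 0xAF497F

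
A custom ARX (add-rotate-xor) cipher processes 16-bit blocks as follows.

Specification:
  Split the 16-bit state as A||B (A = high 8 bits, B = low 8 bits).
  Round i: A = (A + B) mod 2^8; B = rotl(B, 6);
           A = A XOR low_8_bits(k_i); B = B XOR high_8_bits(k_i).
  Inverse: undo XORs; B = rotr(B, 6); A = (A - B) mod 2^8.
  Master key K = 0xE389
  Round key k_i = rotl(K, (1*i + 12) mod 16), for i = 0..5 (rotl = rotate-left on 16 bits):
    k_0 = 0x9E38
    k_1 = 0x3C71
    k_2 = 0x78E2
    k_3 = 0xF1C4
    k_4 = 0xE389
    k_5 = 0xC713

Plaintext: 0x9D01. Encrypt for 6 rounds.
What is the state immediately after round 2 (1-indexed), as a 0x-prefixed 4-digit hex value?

0xF58B

s_0 = plaintext = 0x9D01
s_1 = Round(s_0, k_0) = 0xA6DE
s_2 = Round(s_1, k_1) = 0xF58B
s_3 = Round(s_2, k_2) = 0x629A
s_4 = Round(s_3, k_3) = 0x3857
s_5 = Round(s_4, k_4) = 0x0636
s_6 = Round(s_5, k_5) = 0x2F4A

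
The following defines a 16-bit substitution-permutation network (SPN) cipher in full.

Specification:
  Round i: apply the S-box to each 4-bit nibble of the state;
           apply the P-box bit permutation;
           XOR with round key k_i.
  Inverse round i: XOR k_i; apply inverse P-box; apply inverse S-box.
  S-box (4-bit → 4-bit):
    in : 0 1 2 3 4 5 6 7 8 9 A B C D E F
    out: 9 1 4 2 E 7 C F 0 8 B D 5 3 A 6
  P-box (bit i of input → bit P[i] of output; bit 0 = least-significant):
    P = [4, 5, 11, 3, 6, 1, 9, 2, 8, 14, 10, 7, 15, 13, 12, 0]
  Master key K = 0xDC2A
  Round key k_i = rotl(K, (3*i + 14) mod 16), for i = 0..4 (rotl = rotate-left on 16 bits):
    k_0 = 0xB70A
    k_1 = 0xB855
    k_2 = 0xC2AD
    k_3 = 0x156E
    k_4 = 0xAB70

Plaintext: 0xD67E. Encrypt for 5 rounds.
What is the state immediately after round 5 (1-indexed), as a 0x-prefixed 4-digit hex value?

0xCC80

s_0 = plaintext = 0xD67E
s_1 = Round(s_0, k_0) = 0x11E4
s_2 = Round(s_1, k_1) = 0x317B
s_3 = Round(s_2, k_2) = 0xE9F3
s_4 = Round(s_3, k_3) = 0x37CD
s_5 = Round(s_4, k_4) = 0xCC80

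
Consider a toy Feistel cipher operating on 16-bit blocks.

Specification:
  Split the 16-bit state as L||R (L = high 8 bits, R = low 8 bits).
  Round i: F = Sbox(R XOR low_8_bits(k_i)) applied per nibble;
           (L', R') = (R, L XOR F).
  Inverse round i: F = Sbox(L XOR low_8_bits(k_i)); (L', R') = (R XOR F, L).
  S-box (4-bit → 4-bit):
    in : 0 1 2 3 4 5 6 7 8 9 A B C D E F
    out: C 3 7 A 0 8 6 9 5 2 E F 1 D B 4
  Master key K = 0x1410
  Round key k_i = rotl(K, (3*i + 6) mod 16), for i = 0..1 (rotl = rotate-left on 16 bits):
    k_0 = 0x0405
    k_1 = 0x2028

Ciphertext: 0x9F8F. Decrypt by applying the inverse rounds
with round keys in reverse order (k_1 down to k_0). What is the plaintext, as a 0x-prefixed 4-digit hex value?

0x0576

s_0 = ciphertext = 0x9F8F
s_1 = InvRound(s_0, k_1) = 0x769F
s_2 = InvRound(s_1, k_0) = 0x0576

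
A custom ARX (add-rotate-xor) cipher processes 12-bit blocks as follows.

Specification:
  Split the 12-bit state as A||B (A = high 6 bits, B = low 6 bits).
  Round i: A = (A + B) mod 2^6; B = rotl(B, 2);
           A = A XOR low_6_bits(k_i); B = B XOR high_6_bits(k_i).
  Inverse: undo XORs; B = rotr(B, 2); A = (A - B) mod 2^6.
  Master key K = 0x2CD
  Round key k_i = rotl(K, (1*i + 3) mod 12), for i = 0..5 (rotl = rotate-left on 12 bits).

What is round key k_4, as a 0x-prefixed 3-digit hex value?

K = 0x2CD
k_0 = rotl(K, (1*0+3) mod 12) = rotl(K, 3) = 0x669
k_1 = rotl(K, (1*1+3) mod 12) = rotl(K, 4) = 0xCD2
k_2 = rotl(K, (1*2+3) mod 12) = rotl(K, 5) = 0x9A5
k_3 = rotl(K, (1*3+3) mod 12) = rotl(K, 6) = 0x34B
k_4 = rotl(K, (1*4+3) mod 12) = rotl(K, 7) = 0x696

0x696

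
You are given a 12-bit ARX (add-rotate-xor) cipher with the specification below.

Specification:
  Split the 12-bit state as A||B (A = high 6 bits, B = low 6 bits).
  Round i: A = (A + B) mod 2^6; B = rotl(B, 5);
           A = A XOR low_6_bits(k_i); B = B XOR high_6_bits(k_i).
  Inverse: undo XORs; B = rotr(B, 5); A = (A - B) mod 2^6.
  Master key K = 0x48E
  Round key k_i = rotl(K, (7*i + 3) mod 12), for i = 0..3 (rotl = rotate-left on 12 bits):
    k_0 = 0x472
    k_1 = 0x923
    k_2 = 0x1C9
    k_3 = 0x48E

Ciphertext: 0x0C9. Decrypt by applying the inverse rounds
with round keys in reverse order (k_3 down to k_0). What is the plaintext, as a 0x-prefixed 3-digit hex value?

s_0 = ciphertext = 0x0C9
s_1 = InvRound(s_0, k_3) = 0x5F6
s_2 = InvRound(s_1, k_2) = 0xEE3
s_3 = InvRound(s_2, k_1) = 0x28E
s_4 = InvRound(s_3, k_0) = 0xEBE

0xEBE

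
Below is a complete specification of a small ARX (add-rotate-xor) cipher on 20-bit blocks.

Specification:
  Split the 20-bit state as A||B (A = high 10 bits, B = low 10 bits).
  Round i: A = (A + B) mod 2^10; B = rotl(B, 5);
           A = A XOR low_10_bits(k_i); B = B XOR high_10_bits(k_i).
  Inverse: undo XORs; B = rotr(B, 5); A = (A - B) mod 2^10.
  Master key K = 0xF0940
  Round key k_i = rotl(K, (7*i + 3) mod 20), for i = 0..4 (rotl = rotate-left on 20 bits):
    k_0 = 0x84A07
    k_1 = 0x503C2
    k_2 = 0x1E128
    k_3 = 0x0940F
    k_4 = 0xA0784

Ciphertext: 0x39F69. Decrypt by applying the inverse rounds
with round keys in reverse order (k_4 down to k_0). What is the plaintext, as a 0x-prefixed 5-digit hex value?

0x59939

s_0 = ciphertext = 0x39F69
s_1 = InvRound(s_0, k_4) = 0x9510F
s_2 = InvRound(s_1, k_3) = 0x44949
s_3 = InvRound(s_2, k_2) = 0x84629
s_4 = InvRound(s_3, k_1) = 0x2613B
s_5 = InvRound(s_4, k_0) = 0x59939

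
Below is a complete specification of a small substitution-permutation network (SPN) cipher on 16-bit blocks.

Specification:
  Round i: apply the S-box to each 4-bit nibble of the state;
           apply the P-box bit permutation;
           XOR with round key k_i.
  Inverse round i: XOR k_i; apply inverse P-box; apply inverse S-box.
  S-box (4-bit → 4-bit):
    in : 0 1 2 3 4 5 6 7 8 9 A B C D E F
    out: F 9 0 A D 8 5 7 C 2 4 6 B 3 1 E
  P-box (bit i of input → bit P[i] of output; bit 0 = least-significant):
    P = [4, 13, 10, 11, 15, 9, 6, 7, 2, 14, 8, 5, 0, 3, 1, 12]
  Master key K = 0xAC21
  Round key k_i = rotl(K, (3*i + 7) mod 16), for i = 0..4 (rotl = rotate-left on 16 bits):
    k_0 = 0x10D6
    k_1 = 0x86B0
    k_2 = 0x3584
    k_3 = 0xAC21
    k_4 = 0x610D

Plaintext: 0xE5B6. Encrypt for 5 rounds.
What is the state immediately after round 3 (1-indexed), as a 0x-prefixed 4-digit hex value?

0xFDAE

s_0 = plaintext = 0xE5B6
s_1 = Round(s_0, k_0) = 0x16A7
s_2 = Round(s_1, k_1) = 0xB3E5
s_3 = Round(s_2, k_2) = 0xFDAE
s_4 = Round(s_3, k_3) = 0xFC7F
s_5 = Round(s_4, k_4) = 0x9F63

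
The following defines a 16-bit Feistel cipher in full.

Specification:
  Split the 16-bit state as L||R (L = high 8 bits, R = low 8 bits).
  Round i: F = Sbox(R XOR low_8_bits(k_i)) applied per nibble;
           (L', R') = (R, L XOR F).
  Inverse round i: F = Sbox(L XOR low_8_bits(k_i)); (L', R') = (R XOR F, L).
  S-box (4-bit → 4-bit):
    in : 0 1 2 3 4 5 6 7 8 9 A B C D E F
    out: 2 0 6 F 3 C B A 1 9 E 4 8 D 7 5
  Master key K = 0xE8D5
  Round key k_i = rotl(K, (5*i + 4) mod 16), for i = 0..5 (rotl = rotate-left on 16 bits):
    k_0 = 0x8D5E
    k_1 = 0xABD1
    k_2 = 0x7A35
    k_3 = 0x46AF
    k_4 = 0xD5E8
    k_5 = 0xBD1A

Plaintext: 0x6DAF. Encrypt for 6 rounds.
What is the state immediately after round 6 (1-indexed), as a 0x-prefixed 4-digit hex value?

s_0 = plaintext = 0x6DAF
s_1 = Round(s_0, k_0) = 0xAF3D
s_2 = Round(s_1, k_1) = 0x3DD7
s_3 = Round(s_2, k_2) = 0xD74B
s_4 = Round(s_3, k_3) = 0x4BA4
s_5 = Round(s_4, k_4) = 0xA473
s_6 = Round(s_5, k_5) = 0x731D

0x731D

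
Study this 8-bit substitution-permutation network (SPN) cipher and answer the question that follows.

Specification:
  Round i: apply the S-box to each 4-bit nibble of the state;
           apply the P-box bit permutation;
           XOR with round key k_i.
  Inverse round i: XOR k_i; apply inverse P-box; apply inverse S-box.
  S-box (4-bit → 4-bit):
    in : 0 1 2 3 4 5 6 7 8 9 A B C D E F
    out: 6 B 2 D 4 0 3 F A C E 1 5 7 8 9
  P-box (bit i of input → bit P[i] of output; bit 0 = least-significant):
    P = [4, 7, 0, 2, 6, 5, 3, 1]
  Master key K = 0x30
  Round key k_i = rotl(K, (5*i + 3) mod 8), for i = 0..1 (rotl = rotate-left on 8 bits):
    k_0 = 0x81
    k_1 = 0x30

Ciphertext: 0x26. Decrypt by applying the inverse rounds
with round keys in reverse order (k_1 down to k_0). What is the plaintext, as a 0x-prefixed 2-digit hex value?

s_0 = ciphertext = 0x26
s_1 = InvRound(s_0, k_1) = 0xEF
s_2 = InvRound(s_1, k_0) = 0x7E

0x7E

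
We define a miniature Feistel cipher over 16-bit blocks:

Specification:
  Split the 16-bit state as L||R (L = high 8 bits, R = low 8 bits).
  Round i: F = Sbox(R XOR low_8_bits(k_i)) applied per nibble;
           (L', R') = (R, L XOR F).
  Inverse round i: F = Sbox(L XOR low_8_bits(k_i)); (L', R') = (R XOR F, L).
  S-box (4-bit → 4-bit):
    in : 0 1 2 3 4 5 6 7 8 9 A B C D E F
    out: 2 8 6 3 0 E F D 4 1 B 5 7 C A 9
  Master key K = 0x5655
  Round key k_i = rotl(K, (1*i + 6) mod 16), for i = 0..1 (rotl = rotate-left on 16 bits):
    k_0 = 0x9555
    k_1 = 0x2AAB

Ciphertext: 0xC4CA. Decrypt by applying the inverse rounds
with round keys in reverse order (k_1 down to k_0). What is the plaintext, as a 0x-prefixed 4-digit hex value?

0x3B33

s_0 = ciphertext = 0xC4CA
s_1 = InvRound(s_0, k_1) = 0x33C4
s_2 = InvRound(s_1, k_0) = 0x3B33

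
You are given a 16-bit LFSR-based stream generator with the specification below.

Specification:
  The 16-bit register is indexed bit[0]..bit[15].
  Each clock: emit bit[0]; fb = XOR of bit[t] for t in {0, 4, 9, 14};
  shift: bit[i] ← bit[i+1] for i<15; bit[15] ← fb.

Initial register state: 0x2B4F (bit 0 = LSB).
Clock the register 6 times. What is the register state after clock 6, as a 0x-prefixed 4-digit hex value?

reg_0 = 0x2B4F
clock 1: out=1, reg = 0x15A7
clock 2: out=1, reg = 0x8AD3
clock 3: out=1, reg = 0xC569
clock 4: out=1, reg = 0x62B4
clock 5: out=0, reg = 0xB15A
clock 6: out=0, reg = 0xD8AD

0xD8AD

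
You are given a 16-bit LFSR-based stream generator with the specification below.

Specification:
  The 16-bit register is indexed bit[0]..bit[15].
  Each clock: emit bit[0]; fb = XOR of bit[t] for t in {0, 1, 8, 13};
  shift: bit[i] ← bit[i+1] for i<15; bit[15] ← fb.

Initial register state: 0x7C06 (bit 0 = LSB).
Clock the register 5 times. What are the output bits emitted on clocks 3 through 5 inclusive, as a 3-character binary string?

100

reg_0 = 0x7C06
clock 1: out=0, reg = 0x3E03
clock 2: out=1, reg = 0x9F01
clock 3: out=1, reg = 0x4F80
clock 4: out=0, reg = 0xA7C0
clock 5: out=0, reg = 0x53E0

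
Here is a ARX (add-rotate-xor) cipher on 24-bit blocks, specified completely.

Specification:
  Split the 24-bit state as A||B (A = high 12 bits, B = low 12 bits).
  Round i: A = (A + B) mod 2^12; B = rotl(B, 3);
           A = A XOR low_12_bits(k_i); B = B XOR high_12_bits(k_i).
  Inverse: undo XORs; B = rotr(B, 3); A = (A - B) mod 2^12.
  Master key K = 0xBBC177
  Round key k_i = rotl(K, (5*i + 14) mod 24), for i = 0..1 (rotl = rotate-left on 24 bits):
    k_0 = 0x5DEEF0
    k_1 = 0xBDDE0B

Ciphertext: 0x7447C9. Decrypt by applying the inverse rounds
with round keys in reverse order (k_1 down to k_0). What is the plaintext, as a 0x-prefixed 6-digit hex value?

s_0 = ciphertext = 0x7447C9
s_1 = InvRound(s_0, k_1) = 0xFCD982
s_2 = InvRound(s_1, k_0) = 0x7B298B

0x7B298B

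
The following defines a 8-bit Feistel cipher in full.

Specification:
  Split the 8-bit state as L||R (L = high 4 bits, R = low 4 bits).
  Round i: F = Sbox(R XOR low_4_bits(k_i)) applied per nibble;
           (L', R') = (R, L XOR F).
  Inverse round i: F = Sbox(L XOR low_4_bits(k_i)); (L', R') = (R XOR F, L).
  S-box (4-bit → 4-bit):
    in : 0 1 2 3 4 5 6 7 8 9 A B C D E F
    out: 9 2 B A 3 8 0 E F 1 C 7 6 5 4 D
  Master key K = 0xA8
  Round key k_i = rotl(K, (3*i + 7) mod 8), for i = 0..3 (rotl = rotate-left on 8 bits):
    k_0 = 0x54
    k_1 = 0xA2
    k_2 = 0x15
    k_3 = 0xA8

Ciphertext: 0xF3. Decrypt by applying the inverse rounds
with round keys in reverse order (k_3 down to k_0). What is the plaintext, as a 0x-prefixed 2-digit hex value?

0xB6

s_0 = ciphertext = 0xF3
s_1 = InvRound(s_0, k_3) = 0xDF
s_2 = InvRound(s_1, k_2) = 0x0D
s_3 = InvRound(s_2, k_1) = 0x60
s_4 = InvRound(s_3, k_0) = 0xB6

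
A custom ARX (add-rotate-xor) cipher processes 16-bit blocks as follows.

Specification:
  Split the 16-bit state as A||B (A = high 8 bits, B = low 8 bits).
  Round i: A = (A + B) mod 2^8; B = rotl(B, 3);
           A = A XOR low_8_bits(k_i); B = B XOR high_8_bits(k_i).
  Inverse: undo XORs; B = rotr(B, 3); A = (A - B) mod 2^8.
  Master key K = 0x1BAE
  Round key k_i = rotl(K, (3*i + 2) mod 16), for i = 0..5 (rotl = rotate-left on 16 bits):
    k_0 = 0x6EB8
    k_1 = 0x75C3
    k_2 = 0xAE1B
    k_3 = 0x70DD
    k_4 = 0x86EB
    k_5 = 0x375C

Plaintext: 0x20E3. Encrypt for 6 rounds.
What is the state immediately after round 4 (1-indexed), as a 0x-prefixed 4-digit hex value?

s_0 = plaintext = 0x20E3
s_1 = Round(s_0, k_0) = 0xBB71
s_2 = Round(s_1, k_1) = 0xEFFE
s_3 = Round(s_2, k_2) = 0xF659
s_4 = Round(s_3, k_3) = 0x92BA
s_5 = Round(s_4, k_4) = 0xA753
s_6 = Round(s_5, k_5) = 0xA6AD

0x92BA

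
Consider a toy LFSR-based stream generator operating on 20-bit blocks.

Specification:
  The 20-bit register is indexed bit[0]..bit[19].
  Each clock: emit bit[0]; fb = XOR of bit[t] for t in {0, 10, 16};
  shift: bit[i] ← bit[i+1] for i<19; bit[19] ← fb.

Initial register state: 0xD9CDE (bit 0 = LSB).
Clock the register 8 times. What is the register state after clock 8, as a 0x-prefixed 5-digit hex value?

0xF4D9C

reg_0 = 0xD9CDE
clock 1: out=0, reg = 0x6CE6F
clock 2: out=1, reg = 0x36737
clock 3: out=1, reg = 0x9B39B
clock 4: out=1, reg = 0x4D9CD
clock 5: out=1, reg = 0xA6CE6
clock 6: out=0, reg = 0xD3673
clock 7: out=1, reg = 0xE9B39
clock 8: out=1, reg = 0xF4D9C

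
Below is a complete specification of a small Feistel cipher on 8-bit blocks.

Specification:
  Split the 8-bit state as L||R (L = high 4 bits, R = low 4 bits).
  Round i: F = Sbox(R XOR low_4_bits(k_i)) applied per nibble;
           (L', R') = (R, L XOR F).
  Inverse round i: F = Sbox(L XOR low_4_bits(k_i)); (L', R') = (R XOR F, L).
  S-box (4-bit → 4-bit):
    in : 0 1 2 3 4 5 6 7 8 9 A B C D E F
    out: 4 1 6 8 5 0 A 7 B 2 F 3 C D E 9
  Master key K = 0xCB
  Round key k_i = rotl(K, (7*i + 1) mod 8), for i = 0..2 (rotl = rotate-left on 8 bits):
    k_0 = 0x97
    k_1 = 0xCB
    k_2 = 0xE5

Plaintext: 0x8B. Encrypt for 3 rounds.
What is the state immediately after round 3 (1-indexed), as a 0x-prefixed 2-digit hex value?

0x23

s_0 = plaintext = 0x8B
s_1 = Round(s_0, k_0) = 0xB4
s_2 = Round(s_1, k_1) = 0x42
s_3 = Round(s_2, k_2) = 0x23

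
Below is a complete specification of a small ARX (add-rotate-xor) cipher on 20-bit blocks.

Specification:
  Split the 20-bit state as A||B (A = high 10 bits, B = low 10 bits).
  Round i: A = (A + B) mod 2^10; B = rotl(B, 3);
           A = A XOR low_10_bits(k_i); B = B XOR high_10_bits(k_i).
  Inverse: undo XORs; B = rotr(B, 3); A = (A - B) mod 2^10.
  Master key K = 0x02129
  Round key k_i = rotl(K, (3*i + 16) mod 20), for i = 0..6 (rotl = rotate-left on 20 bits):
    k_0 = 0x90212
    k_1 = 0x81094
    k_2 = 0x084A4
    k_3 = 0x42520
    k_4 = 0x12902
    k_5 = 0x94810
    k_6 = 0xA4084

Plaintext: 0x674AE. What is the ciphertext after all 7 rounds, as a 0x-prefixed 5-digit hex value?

0xF75DC

s_0 = plaintext = 0x674AE
s_1 = Round(s_0, k_0) = 0x16731
s_2 = Round(s_1, k_1) = 0xC7B8A
s_3 = Round(s_2, k_2) = 0x83076
s_4 = Round(s_3, k_3) = 0xE8AB9
s_5 = Round(s_4, k_4) = 0xD6587
s_6 = Round(s_5, k_5) = 0x3C269
s_7 = Round(s_6, k_6) = 0xF75DC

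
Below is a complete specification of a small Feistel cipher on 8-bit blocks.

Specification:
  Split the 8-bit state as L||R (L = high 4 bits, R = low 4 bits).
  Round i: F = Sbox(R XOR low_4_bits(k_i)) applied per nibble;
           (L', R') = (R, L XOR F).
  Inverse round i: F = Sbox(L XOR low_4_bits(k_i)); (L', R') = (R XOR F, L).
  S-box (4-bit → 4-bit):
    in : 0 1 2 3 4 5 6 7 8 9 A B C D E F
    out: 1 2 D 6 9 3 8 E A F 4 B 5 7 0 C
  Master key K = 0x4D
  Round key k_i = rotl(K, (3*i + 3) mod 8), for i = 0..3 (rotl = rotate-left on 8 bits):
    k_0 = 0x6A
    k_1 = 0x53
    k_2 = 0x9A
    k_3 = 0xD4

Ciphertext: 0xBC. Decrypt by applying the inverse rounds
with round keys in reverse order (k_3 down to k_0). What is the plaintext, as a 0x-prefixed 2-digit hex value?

s_0 = ciphertext = 0xBC
s_1 = InvRound(s_0, k_3) = 0x0B
s_2 = InvRound(s_1, k_2) = 0xF0
s_3 = InvRound(s_2, k_1) = 0x5F
s_4 = InvRound(s_3, k_0) = 0x35

0x35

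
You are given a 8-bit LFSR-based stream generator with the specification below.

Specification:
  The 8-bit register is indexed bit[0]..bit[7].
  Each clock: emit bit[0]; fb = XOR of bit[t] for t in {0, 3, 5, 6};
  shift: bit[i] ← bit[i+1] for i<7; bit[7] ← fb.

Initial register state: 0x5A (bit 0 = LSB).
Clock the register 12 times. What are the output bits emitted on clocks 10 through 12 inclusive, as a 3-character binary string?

reg_0 = 0x5A
clock 1: out=0, reg = 0x2D
clock 2: out=1, reg = 0x96
clock 3: out=0, reg = 0x4B
clock 4: out=1, reg = 0xA5
clock 5: out=1, reg = 0x52
clock 6: out=0, reg = 0xA9
clock 7: out=1, reg = 0xD4
clock 8: out=0, reg = 0xEA
clock 9: out=0, reg = 0xF5
clock 10: out=1, reg = 0xFA
clock 11: out=0, reg = 0xFD
clock 12: out=1, reg = 0x7E

101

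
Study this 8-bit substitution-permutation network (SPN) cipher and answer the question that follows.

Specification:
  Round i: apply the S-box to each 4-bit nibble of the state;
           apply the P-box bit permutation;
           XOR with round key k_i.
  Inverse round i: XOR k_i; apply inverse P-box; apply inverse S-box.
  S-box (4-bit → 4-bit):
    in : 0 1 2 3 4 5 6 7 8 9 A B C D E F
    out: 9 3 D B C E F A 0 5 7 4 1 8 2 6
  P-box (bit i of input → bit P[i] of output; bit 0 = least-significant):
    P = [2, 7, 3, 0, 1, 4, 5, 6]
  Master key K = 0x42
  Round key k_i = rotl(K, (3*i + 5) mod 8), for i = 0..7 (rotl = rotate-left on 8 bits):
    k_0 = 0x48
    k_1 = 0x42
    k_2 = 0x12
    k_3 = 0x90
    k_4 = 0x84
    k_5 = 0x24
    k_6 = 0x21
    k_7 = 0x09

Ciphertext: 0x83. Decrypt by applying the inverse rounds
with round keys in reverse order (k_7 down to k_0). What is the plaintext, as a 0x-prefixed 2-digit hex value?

0xF9

s_0 = ciphertext = 0x83
s_1 = InvRound(s_0, k_7) = 0xCF
s_2 = InvRound(s_1, k_6) = 0x2A
s_3 = InvRound(s_2, k_5) = 0xC9
s_4 = InvRound(s_3, k_4) = 0xD2
s_5 = InvRound(s_4, k_3) = 0x08
s_6 = InvRound(s_5, k_2) = 0x1B
s_7 = InvRound(s_6, k_1) = 0x74
s_8 = InvRound(s_7, k_0) = 0xF9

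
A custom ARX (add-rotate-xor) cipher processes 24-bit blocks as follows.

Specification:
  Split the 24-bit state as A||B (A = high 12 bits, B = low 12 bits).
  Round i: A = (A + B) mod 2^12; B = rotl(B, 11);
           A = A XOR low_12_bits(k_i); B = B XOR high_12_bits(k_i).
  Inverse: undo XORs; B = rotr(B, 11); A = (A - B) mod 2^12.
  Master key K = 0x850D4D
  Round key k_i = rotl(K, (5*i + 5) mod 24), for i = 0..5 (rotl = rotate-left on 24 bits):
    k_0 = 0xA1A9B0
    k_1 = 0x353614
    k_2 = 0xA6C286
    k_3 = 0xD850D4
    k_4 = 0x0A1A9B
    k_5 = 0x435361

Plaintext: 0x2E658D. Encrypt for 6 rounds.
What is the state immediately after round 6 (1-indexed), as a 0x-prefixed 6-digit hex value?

0x04BF7A

s_0 = plaintext = 0x2E658D
s_1 = Round(s_0, k_0) = 0x1C30DC
s_2 = Round(s_1, k_1) = 0x48B33D
s_3 = Round(s_2, k_2) = 0x54E3F2
s_4 = Round(s_3, k_3) = 0x994C7C
s_5 = Round(s_4, k_4) = 0xC8B69F
s_6 = Round(s_5, k_5) = 0x04BF7A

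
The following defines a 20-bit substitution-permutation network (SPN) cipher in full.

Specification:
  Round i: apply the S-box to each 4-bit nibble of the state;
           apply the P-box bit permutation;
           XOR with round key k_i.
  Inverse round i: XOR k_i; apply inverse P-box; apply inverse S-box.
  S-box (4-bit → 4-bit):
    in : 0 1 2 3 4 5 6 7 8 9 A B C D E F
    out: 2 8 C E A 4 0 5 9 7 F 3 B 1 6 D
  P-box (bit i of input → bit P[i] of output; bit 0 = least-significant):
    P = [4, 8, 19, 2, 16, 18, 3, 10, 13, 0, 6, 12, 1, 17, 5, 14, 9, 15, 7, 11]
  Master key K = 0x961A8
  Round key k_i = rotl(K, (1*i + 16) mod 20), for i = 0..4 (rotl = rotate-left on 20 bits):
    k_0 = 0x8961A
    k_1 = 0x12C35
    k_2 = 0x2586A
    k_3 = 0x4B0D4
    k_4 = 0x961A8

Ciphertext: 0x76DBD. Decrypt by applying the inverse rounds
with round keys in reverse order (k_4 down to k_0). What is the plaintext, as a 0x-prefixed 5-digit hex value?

s_0 = ciphertext = 0x76DBD
s_1 = InvRound(s_0, k_4) = 0x1004F
s_2 = InvRound(s_1, k_3) = 0xEDC9D
s_3 = InvRound(s_2, k_2) = 0xE7E4F
s_4 = InvRound(s_3, k_1) = 0xDA297
s_5 = InvRound(s_4, k_0) = 0x56CA1

0x56CA1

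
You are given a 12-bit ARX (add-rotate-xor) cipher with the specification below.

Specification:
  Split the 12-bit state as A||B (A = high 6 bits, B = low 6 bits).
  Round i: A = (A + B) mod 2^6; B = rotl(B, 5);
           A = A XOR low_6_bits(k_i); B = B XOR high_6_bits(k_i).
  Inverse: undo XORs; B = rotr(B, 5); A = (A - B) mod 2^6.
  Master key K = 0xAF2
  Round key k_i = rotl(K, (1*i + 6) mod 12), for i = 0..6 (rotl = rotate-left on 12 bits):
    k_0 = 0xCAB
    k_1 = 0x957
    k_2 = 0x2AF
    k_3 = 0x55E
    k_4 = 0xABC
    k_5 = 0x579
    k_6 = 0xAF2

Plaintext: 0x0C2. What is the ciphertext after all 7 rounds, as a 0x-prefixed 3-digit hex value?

0x551

s_0 = plaintext = 0x0C2
s_1 = Round(s_0, k_0) = 0xBB3
s_2 = Round(s_1, k_1) = 0xD9C
s_3 = Round(s_2, k_2) = 0xF44
s_4 = Round(s_3, k_3) = 0x7D7
s_5 = Round(s_4, k_4) = 0x281
s_6 = Round(s_5, k_5) = 0xCB5
s_7 = Round(s_6, k_6) = 0x551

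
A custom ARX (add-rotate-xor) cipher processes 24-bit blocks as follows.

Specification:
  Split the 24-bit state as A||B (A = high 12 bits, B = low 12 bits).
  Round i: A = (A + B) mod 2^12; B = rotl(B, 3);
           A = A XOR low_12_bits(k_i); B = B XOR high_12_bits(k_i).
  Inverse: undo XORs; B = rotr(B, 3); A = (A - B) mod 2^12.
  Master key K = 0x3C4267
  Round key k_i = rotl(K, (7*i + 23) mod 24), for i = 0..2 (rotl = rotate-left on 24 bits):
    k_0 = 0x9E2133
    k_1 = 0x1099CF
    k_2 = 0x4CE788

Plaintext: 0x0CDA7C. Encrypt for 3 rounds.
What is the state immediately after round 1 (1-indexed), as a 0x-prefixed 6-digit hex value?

0xA7AA07

s_0 = plaintext = 0x0CDA7C
s_1 = Round(s_0, k_0) = 0xA7AA07
s_2 = Round(s_1, k_1) = 0xD4E134
s_3 = Round(s_2, k_2) = 0x90AD6E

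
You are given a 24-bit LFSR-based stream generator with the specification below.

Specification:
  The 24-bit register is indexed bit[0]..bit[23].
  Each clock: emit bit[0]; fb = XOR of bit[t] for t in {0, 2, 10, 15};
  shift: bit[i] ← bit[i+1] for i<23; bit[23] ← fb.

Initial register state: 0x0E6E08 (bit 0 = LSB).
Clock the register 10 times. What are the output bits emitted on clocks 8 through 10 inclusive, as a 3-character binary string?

001

reg_0 = 0x0E6E08
clock 1: out=0, reg = 0x873704
clock 2: out=0, reg = 0x439B82
clock 3: out=0, reg = 0xA1CDC1
clock 4: out=1, reg = 0xD0E6E0
clock 5: out=0, reg = 0x687370
clock 6: out=0, reg = 0x3439B8
clock 7: out=0, reg = 0x1A1CDC
clock 8: out=0, reg = 0x0D0E6E
clock 9: out=0, reg = 0x068737
clock 10: out=1, reg = 0x03439B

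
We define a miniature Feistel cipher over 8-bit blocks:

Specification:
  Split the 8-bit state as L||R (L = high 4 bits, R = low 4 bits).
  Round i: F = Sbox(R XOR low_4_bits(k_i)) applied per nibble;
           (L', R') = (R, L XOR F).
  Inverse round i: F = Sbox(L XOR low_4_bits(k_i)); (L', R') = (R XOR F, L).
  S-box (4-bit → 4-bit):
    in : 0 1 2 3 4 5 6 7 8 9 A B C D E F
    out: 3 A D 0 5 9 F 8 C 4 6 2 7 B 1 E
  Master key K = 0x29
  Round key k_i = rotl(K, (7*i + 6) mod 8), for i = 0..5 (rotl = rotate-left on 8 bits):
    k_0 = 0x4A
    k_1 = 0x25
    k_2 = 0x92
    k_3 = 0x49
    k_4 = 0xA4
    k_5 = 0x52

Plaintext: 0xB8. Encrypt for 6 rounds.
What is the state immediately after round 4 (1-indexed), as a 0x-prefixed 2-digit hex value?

0x0C

s_0 = plaintext = 0xB8
s_1 = Round(s_0, k_0) = 0x86
s_2 = Round(s_1, k_1) = 0x68
s_3 = Round(s_2, k_2) = 0x80
s_4 = Round(s_3, k_3) = 0x0C
s_5 = Round(s_4, k_4) = 0xCC
s_6 = Round(s_5, k_5) = 0xCD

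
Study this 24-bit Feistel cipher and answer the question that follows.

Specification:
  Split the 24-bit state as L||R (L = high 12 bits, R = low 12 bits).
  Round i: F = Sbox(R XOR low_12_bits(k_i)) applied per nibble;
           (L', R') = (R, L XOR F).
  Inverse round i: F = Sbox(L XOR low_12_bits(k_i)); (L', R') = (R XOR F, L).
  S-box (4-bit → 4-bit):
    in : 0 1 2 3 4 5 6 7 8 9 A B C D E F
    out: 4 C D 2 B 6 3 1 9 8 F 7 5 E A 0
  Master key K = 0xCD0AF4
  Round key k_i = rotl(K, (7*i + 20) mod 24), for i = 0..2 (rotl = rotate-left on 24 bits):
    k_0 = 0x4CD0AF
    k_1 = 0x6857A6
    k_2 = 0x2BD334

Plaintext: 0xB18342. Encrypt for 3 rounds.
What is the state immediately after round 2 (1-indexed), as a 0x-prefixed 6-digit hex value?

s_0 = plaintext = 0xB18342
s_1 = Round(s_0, k_0) = 0x3429B6
s_2 = Round(s_1, k_1) = 0x9B6986
s_3 = Round(s_2, k_2) = 0x9866CB

0x9B6986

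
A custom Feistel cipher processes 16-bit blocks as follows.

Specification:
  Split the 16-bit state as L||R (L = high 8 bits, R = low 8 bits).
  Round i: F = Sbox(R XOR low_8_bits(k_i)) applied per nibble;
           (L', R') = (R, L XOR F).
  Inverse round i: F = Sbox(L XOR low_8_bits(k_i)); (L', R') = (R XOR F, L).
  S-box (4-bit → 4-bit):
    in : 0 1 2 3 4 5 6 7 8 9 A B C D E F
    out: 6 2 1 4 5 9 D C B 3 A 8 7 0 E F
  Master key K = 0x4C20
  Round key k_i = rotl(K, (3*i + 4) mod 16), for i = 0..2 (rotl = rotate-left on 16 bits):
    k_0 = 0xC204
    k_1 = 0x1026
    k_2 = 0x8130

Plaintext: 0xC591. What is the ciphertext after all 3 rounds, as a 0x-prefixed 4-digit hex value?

s_0 = plaintext = 0xC591
s_1 = Round(s_0, k_0) = 0x91FC
s_2 = Round(s_1, k_1) = 0xFC9B
s_3 = Round(s_2, k_2) = 0x9B54

0x9B54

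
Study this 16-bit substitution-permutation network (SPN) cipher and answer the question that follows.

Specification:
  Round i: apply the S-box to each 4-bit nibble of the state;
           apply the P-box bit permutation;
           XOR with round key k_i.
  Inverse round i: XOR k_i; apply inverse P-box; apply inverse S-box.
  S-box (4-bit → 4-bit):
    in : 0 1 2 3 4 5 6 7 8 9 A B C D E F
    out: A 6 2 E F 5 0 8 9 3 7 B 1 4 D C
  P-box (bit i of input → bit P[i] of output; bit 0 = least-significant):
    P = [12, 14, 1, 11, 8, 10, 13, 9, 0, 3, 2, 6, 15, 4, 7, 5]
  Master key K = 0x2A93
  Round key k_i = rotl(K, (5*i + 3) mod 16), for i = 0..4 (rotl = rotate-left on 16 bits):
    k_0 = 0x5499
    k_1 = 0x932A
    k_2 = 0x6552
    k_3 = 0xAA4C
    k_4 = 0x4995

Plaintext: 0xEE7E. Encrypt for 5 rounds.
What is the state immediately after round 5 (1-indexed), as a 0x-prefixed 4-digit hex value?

s_0 = plaintext = 0xEE7E
s_1 = Round(s_0, k_0) = 0xCE7E
s_2 = Round(s_1, k_1) = 0x096D
s_3 = Round(s_2, k_2) = 0x6569
s_4 = Round(s_3, k_3) = 0xFA49
s_5 = Round(s_4, k_4) = 0x3E38

0x3E38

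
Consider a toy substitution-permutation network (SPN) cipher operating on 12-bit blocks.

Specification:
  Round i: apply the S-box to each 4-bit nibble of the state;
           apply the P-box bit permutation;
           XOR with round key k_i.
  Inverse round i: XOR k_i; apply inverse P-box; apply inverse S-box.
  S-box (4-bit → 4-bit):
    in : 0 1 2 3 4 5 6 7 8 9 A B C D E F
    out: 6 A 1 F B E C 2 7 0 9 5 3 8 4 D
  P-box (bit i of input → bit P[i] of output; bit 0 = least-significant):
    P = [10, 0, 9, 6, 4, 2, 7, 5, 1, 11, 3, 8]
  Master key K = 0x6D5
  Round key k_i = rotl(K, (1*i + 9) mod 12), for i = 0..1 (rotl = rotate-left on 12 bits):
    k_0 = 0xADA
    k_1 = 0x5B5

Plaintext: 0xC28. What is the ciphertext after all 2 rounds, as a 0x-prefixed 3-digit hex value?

0xCA3

s_0 = plaintext = 0xC28
s_1 = Round(s_0, k_0) = 0x4C9
s_2 = Round(s_1, k_1) = 0xCA3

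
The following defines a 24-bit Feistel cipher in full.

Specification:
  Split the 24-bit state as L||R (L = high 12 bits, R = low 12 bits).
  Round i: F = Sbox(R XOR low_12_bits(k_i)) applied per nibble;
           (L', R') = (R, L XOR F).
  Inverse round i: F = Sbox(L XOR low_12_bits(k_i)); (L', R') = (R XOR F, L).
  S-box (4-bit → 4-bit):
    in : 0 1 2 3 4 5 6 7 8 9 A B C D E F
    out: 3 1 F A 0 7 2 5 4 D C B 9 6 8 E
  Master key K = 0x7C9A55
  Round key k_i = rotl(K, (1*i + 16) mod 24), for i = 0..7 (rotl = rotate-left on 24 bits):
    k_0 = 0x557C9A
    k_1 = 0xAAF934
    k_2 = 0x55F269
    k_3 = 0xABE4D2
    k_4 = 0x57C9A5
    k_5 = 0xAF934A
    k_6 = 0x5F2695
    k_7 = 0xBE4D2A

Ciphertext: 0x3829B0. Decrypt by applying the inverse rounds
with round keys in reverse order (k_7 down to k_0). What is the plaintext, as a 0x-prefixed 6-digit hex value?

s_0 = ciphertext = 0x3829B0
s_1 = InvRound(s_0, k_7) = 0x174382
s_2 = InvRound(s_1, k_6) = 0x603174
s_3 = InvRound(s_2, k_5) = 0x679603
s_4 = InvRound(s_3, k_4) = 0x86A679
s_5 = InvRound(s_4, k_3) = 0xFCD86A
s_6 = InvRound(s_5, k_2) = 0xEAAFCD
s_7 = InvRound(s_6, k_1) = 0xA15EAA
s_8 = InvRound(s_7, k_0) = 0xCE4A15

0xCE4A15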